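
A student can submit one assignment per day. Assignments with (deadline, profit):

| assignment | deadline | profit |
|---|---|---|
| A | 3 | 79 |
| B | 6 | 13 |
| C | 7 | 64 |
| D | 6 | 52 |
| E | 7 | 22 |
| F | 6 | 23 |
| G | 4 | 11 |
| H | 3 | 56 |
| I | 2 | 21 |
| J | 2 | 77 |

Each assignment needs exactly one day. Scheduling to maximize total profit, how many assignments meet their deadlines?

7

Take jobs in profit order; each goes to the latest open slot no later than its deadline.
Profit order: A=79 J=77 C=64 H=56 D=52 F=23 E=22 I=21 B=13 G=11
Assign: A→slot 3, J→slot 2, C→slot 7, H→slot 1, D→slot 6, F→slot 5, E→slot 4, I skipped, B skipped, G skipped.
Slots: [1:H] [2:J] [3:A] [4:E] [5:F] [6:D] [7:C]
7 of 10 scheduled.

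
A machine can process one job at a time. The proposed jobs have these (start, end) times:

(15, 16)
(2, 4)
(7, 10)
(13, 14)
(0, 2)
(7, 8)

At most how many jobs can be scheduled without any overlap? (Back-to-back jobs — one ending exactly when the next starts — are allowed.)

5

Order by finish time; keep every interval that doesn't clash with the previous kept one.
Sorted by end: (0,2)  (2,4)  (7,8)  (7,10)  (13,14)  (15,16)
take (0,2); take (2,4); take (7,8); take (13,14); take (15,16).
Selected 5 jobs.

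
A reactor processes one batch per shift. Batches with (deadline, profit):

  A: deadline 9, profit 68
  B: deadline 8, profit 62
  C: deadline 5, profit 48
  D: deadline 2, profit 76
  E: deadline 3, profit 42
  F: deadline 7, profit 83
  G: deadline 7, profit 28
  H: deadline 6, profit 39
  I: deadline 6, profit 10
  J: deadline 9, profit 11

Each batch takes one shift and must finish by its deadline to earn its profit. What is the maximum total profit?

457

Sort by profit descending; place each in the latest free slot ≤ its deadline.
Profit order: F=83 D=76 A=68 B=62 C=48 E=42 H=39 G=28 J=11 I=10
Assign: F→slot 7, D→slot 2, A→slot 9, B→slot 8, C→slot 5, E→slot 3, H→slot 6, G→slot 4, J→slot 1, I skipped.
Slots: [1:J] [2:D] [3:E] [4:G] [5:C] [6:H] [7:F] [8:B] [9:A]
Profit = 11 + 76 + 42 + 28 + 48 + 39 + 83 + 62 + 68 = 457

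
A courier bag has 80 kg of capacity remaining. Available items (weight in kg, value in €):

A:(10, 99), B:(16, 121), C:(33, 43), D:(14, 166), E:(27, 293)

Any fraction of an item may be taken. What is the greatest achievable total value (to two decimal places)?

695.94

Ratios (sorted): D 11.86, E 10.85, A 9.90, B 7.56, C 1.30
take D (14 @ 166); take E (27 @ 293); take A (10 @ 99); take B (16 @ 121); take 13/33 of C → 16.94. Capacity used 80/80.
Total value = 695.94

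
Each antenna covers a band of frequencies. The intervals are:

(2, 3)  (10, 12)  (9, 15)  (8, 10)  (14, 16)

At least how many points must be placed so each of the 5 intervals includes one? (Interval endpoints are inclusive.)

Sort by right endpoint; whenever an interval is uncovered, place a point at its right end.
By right end: [2,3]  [8,10]  [10,12]  [9,15]  [14,16]
[2,3] uncovered → point at 3; [8,10] uncovered → point at 10; [14,16] uncovered → point at 16.
Points: 3, 10, 16 (3 total).

3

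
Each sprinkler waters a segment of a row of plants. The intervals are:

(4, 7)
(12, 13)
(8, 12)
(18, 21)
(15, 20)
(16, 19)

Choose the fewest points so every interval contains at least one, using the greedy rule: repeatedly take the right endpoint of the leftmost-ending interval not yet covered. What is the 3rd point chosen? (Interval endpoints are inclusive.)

Sorted: [4,7] [8,12] [12,13] [16,19] [15,20] [18,21]
{[4,7]} hit by 7; {[8,12],[12,13]} hit by 12; {[16,19],[15,20],[18,21]} hit by 19.
Points: 7, 12, 19 (3 total).

19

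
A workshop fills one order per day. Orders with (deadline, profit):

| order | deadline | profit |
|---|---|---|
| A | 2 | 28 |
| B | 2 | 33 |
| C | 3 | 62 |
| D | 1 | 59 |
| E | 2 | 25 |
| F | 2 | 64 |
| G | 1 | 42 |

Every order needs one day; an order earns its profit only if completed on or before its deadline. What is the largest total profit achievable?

185

Take jobs in profit order; each goes to the latest open slot no later than its deadline.
Profit order: F=64 C=62 D=59 G=42 B=33 A=28 E=25
Assign: F→slot 2, C→slot 3, D→slot 1, G skipped, B skipped, A skipped, E skipped.
Slots: [1:D] [2:F] [3:C]
Profit = 59 + 64 + 62 = 185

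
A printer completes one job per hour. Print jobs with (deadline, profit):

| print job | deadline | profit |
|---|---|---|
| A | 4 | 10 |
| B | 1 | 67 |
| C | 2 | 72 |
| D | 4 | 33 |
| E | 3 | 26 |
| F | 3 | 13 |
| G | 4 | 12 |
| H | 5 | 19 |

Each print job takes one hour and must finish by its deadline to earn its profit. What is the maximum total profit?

217

Take jobs in profit order; each goes to the latest open slot no later than its deadline.
By profit: C(d2,72), B(d1,67), D(d4,33), E(d3,26), H(d5,19), F(d3,13), G(d4,12), A(d4,10)
C→slot 2; B→slot 1; D→slot 4; E→slot 3; H→slot 5; F skipped; G skipped; A skipped.
Profit = 67 + 72 + 26 + 33 + 19 = 217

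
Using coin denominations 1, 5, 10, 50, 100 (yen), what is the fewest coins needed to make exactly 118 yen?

118 = 1×100 + 1×10 + 1×5 + 3×1
Total coins = 1 + 1 + 1 + 3 = 6

6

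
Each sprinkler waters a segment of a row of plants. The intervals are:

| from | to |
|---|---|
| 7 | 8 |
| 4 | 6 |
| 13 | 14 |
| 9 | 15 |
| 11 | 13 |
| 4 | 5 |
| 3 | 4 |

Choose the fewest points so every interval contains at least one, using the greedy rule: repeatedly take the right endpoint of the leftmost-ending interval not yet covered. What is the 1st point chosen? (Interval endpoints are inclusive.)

4

Sort by right endpoint; whenever an interval is uncovered, place a point at its right end.
Sorted: [3,4] [4,5] [4,6] [7,8] [11,13] [13,14] [9,15]
{[3,4],[4,5],[4,6]} hit by 4; {[7,8]} hit by 8; {[11,13],[13,14],[9,15]} hit by 13.
Points: 4, 8, 13 (3 total).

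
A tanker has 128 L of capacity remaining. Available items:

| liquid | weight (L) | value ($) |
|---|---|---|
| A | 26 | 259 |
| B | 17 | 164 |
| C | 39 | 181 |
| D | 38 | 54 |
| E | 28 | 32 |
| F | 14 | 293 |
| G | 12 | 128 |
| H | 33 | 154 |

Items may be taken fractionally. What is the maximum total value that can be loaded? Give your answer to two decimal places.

Sort by value per unit weight and fill in that order.
Order: F (293/14=20.93) > G (128/12=10.67) > A (259/26=9.96) > B (164/17=9.65) > H (154/33=4.67) > C (181/39=4.64) > D (54/38=1.42) > E (32/28=1.14)
Fill: take F (14 @ 293) → take G (12 @ 128) → take A (26 @ 259) → take B (17 @ 164) → take H (33 @ 154) → take 26/39 of C → 120.67; 128/128 used.
Total value = 1118.67

1118.67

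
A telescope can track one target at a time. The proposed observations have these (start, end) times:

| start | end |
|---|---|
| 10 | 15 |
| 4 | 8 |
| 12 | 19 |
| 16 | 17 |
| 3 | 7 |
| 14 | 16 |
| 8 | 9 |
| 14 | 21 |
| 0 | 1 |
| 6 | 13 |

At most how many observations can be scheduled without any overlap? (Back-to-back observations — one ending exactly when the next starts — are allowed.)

5

By end time: (0,1), (3,7), (4,8), (8,9), (6,13), (10,15), (14,16), (16,17), (12,19), (14,21).
Pick (0,1); next start ≥ 1 → (3,7); next start ≥ 7 → (8,9); next start ≥ 9 → (10,15); next start ≥ 15 → (16,17).
Selected 5 observations.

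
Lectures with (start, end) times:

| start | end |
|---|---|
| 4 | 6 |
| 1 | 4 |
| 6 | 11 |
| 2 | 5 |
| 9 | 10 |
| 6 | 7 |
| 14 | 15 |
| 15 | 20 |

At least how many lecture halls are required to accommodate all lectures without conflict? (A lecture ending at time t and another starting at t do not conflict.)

Count concurrent intervals with a sweep; the peak is the room count.
Events (time:±→running): 1:+→1 2:+→2 … peak 2.

2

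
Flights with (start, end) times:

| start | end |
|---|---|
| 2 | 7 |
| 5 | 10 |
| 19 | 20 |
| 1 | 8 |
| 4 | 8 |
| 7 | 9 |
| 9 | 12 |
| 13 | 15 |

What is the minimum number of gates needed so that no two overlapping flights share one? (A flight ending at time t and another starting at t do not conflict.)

4

The answer is the maximum number of intervals overlapping at any instant.
starts: [1, 2, 4, 5, 7, 9, 13, 19]
ends:   [7, 8, 8, 9, 10, 12, 15, 20]
s1→1 s2→2 s4→3 s5→4  — peak 4.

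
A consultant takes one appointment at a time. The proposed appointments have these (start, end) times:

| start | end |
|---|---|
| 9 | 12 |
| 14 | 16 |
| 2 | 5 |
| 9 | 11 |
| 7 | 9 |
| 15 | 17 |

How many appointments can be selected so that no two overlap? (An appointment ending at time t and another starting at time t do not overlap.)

4

Sort by end time and greedily take each interval whose start is ≥ the last chosen end.
By end time: (2,5), (7,9), (9,11), (9,12), (14,16), (15,17).
Pick (2,5); next start ≥ 5 → (7,9); next start ≥ 9 → (9,11); next start ≥ 11 → (14,16).
Selected 4 appointments.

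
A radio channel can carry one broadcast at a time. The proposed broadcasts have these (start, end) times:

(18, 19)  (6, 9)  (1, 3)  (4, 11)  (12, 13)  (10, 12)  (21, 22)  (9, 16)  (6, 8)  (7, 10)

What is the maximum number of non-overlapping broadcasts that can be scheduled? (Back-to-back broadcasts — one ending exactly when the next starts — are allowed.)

6

Sorted by end: (1,3)  (6,8)  (6,9)  (7,10)  (4,11)  (10,12)  (12,13)  (9,16)  (18,19)  (21,22)
take (1,3); take (6,8); skip (4,11); take (10,12); take (12,13); skip (9,16); take (18,19); take (21,22).
Selected 6 broadcasts.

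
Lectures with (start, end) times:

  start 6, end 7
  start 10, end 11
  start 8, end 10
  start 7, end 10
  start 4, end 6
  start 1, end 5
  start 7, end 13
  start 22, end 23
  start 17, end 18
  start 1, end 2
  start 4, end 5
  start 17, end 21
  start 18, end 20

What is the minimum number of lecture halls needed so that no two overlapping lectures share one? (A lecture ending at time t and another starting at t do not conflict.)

3

starts: [1, 1, 4, 4, 6, 7, 7, 8, 10, 17, 17, 18, 22]
ends:   [2, 5, 5, 6, 7, 10, 10, 11, 13, 18, 20, 21, 23]
s1→1 s1→2 e2→1 s4→2 s4→3  — peak 3.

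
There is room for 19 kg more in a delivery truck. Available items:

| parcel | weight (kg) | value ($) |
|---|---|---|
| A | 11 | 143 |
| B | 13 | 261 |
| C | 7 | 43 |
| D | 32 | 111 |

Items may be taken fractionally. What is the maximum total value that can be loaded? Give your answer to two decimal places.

339.00

Ratios (sorted): B 20.08, A 13.00, C 6.14, D 3.47
take B (13 @ 261); take 6/11 of A → 78.00. Capacity used 19/19.
Total value = 339.00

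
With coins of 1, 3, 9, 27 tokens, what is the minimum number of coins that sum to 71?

71 = 2×27 + 1×9 + 2×3 + 2×1
Total coins = 2 + 1 + 2 + 2 = 7

7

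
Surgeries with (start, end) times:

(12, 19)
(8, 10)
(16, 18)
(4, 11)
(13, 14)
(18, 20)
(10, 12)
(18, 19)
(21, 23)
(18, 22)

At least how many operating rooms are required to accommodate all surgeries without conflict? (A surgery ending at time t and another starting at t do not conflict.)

The answer is the maximum number of intervals overlapping at any instant.
Events (time:±→running): 4:+→1 8:+→2 10:-→1 10:+→2 11:-→1 12:-→0 12:+→1 13:+→2 14:-→1 16:+→2 18:-→1 18:+→2 18:+→3 18:+→4 … peak 4.

4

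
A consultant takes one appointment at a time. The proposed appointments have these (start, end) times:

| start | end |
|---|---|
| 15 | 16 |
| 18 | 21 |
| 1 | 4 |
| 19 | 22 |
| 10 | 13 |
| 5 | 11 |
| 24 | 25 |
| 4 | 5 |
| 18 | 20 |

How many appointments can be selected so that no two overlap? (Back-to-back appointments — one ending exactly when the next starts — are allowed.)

Greedy by earliest finish: after sorting by end time, pick each interval compatible with the last pick.
By end time: (1,4), (4,5), (5,11), (10,13), (15,16), (18,20), (18,21), (19,22), (24,25).
Pick (1,4); next start ≥ 4 → (4,5); next start ≥ 5 → (5,11); next start ≥ 11 → (15,16); next start ≥ 16 → (18,20); next start ≥ 20 → (24,25).
Selected 6 appointments.

6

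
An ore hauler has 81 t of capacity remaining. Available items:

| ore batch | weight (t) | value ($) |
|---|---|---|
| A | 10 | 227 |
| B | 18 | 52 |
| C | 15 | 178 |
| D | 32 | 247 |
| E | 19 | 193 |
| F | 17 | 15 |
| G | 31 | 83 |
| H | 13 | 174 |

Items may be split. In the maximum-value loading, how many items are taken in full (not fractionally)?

Ratios (sorted): A 22.70, H 13.38, C 11.87, E 10.16, D 7.72, B 2.89, G 2.68, F 0.88
take A (10 @ 227); take H (13 @ 174); take C (15 @ 178); take E (19 @ 193); take 24/32 of D → 185.25. Capacity used 81/81.
4 item(s) taken whole; one partial (take 24/32 of D).

4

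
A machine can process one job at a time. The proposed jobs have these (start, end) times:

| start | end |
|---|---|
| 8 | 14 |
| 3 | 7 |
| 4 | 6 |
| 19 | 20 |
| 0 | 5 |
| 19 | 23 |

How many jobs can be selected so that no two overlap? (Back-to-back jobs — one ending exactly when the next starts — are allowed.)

3

By end time: (0,5), (4,6), (3,7), (8,14), (19,20), (19,23).
Pick (0,5); next start ≥ 5 → (8,14); next start ≥ 14 → (19,20).
Selected 3 jobs.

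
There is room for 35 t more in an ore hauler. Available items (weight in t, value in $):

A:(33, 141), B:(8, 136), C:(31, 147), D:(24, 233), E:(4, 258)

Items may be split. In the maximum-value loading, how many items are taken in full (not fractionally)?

2

Order: E (258/4=64.50) > B (136/8=17.00) > D (233/24=9.71) > C (147/31=4.74) > A (141/33=4.27)
Fill: take E (4 @ 258) → take B (8 @ 136) → take 23/24 of D → 223.29; 35/35 used.
2 item(s) taken whole; one partial (take 23/24 of D).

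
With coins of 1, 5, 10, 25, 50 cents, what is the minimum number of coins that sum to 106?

4

106 − 2×50→6 − 1×5→1 − 1×1→0
Total coins = 2 + 1 + 1 = 4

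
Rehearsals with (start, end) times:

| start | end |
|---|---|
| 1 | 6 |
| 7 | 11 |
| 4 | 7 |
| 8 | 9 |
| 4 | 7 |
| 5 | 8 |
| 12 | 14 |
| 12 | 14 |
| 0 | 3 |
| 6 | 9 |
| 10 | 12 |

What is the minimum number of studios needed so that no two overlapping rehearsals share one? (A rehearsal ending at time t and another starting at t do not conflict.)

The answer is the maximum number of intervals overlapping at any instant.
starts: [0, 1, 4, 4, 5, 6, 7, 8, 10, 12, 12]
ends:   [3, 6, 7, 7, 8, 9, 9, 11, 12, 14, 14]
s0→1 s1→2 e3→1 s4→2 s4→3 s5→4  — peak 4.

4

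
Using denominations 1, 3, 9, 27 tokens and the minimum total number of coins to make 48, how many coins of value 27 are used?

1

Use the largest denomination that fits, subtract, and repeat.
48 − 1×27→21 − 2×9→3 − 1×3→0
Count of 27: 1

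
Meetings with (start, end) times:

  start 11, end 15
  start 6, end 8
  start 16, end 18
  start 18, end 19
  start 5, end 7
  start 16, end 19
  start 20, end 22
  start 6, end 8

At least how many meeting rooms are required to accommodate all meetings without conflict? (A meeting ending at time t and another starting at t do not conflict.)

Count concurrent intervals with a sweep; the peak is the room count.
Events (time:±→running): 5:+→1 6:+→2 6:+→3 … peak 3.

3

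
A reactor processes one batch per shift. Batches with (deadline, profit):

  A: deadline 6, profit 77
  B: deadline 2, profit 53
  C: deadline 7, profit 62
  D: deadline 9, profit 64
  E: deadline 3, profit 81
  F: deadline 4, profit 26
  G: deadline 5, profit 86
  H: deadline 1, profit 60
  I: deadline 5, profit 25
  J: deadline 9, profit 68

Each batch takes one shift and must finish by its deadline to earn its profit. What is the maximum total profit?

Profit order: G=86 E=81 A=77 J=68 D=64 C=62 H=60 B=53 F=26 I=25
Assign: G→slot 5, E→slot 3, A→slot 6, J→slot 9, D→slot 8, C→slot 7, H→slot 1, B→slot 2, F→slot 4, I skipped.
Slots: [1:H] [2:B] [3:E] [4:F] [5:G] [6:A] [7:C] [8:D] [9:J]
Profit = 60 + 53 + 81 + 26 + 86 + 77 + 62 + 64 + 68 = 577

577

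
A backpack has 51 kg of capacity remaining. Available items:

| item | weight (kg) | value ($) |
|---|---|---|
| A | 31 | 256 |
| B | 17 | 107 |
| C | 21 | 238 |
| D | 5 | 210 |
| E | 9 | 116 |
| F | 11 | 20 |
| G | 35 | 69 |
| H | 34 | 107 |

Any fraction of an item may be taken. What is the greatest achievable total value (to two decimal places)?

Sort by value per unit weight and fill in that order.
Ratios (sorted): D 42.00, E 12.89, C 11.33, A 8.26, B 6.29, H 3.15, G 1.97, F 1.82
take D (5 @ 210); take E (9 @ 116); take C (21 @ 238); take 16/31 of A → 132.13. Capacity used 51/51.
Total value = 696.13

696.13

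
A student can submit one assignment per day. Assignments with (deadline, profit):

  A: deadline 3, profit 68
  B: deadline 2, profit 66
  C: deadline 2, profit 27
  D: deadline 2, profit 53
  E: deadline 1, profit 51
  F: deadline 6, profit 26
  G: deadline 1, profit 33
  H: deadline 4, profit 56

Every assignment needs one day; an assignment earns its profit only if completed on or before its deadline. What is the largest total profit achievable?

269

Take jobs in profit order; each goes to the latest open slot no later than its deadline.
By profit: A(d3,68), B(d2,66), H(d4,56), D(d2,53), E(d1,51), G(d1,33), C(d2,27), F(d6,26)
A→slot 3; B→slot 2; H→slot 4; D→slot 1; E skipped; G skipped; C skipped; F→slot 6.
Profit = 53 + 66 + 68 + 56 + 26 = 269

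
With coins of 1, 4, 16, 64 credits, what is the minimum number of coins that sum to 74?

74 = 1×64 + 2×4 + 2×1
Total coins = 1 + 2 + 2 = 5

5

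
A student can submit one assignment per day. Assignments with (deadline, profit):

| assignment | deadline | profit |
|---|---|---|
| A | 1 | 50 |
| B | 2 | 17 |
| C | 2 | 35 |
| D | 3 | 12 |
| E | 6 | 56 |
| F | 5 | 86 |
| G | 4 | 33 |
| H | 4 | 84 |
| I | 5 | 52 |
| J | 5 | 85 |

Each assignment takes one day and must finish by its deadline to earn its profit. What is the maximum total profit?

413

Sort by profit descending; place each in the latest free slot ≤ its deadline.
By profit: F(d5,86), J(d5,85), H(d4,84), E(d6,56), I(d5,52), A(d1,50), C(d2,35), G(d4,33), B(d2,17), D(d3,12)
F→slot 5; J→slot 4; H→slot 3; E→slot 6; I→slot 2; A→slot 1; C skipped; G skipped; B skipped; D skipped.
Profit = 50 + 52 + 84 + 85 + 86 + 56 = 413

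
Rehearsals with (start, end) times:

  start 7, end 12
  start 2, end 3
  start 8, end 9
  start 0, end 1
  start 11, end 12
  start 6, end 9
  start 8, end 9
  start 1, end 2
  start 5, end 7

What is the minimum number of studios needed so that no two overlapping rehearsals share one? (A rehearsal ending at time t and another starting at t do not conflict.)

starts: [0, 1, 2, 5, 6, 7, 8, 8, 11]
ends:   [1, 2, 3, 7, 9, 9, 9, 12, 12]
s0→1 e1→0 s1→1 e2→0 s2→1 e3→0 s5→1 s6→2 e7→1 s7→2 s8→3 s8→4  — peak 4.

4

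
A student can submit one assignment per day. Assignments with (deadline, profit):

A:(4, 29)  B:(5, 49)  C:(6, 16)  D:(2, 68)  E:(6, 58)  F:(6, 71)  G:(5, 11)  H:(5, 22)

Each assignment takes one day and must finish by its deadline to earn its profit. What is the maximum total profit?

297

Take jobs in profit order; each goes to the latest open slot no later than its deadline.
By profit: F(d6,71), D(d2,68), E(d6,58), B(d5,49), A(d4,29), H(d5,22), C(d6,16), G(d5,11)
F→slot 6; D→slot 2; E→slot 5; B→slot 4; A→slot 3; H→slot 1; C skipped; G skipped.
Profit = 22 + 68 + 29 + 49 + 58 + 71 = 297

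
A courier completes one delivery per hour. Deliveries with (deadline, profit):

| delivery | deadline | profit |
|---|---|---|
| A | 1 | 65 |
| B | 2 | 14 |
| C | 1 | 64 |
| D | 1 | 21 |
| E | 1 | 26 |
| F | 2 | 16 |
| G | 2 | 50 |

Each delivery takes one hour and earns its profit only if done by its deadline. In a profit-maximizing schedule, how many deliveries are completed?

Sort by profit descending; place each in the latest free slot ≤ its deadline.
Profit order: A=65 C=64 G=50 E=26 D=21 F=16 B=14
Assign: A→slot 1, C skipped, G→slot 2, E skipped, D skipped, F skipped, B skipped.
Slots: [1:A] [2:G]
2 of 7 scheduled.

2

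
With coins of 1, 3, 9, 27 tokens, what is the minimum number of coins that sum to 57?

3

57 − 2×27→3 − 1×3→0
Total coins = 2 + 1 = 3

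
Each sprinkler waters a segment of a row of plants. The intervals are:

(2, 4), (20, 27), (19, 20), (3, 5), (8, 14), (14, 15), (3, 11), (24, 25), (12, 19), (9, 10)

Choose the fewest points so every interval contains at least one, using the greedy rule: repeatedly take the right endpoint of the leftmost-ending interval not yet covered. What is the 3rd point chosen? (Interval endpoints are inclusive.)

Process intervals by earliest right end; each time one isn't hit yet, stab at its right endpoint.
By right end: [2,4]  [3,5]  [9,10]  [3,11]  [8,14]  [14,15]  [12,19]  [19,20]  [24,25]  [20,27]
[2,4] uncovered → point at 4; [9,10] uncovered → point at 10; [14,15] uncovered → point at 15; [19,20] uncovered → point at 20; [24,25] uncovered → point at 25.
Points: 4, 10, 15, 20, 25 (5 total).

15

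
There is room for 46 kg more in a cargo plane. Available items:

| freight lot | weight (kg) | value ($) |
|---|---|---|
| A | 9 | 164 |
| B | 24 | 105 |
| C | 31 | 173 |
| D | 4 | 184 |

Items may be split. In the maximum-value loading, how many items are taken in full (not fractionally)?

3

Sort by value per unit weight and fill in that order.
Ratios (sorted): D 46.00, A 18.22, C 5.58, B 4.38
take D (4 @ 184); take A (9 @ 164); take C (31 @ 173); take 2/24 of B → 8.75. Capacity used 46/46.
3 item(s) taken whole; one partial (take 2/24 of B).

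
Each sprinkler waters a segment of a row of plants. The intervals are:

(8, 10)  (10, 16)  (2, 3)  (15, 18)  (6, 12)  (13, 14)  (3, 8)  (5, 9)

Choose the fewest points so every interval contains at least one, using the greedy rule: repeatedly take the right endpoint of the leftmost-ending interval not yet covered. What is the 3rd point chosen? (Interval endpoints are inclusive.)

Sorted: [2,3] [3,8] [5,9] [8,10] [6,12] [13,14] [10,16] [15,18]
{[2,3],[3,8]} hit by 3; {[5,9],[8,10],[6,12]} hit by 9; {[13,14],[10,16]} hit by 14; {[15,18]} hit by 18.
Points: 3, 9, 14, 18 (4 total).

14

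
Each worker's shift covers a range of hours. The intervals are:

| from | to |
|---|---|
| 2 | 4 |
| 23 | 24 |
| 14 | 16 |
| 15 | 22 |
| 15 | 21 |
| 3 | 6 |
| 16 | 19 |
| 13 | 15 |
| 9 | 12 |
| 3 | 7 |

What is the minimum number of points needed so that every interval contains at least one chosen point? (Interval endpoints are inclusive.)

By right end: [2,4]  [3,6]  [3,7]  [9,12]  [13,15]  [14,16]  [16,19]  [15,21]  [15,22]  [23,24]
[2,4] uncovered → point at 4; [9,12] uncovered → point at 12; [13,15] uncovered → point at 15; [16,19] uncovered → point at 19; [23,24] uncovered → point at 24.
Points: 4, 12, 15, 19, 24 (5 total).

5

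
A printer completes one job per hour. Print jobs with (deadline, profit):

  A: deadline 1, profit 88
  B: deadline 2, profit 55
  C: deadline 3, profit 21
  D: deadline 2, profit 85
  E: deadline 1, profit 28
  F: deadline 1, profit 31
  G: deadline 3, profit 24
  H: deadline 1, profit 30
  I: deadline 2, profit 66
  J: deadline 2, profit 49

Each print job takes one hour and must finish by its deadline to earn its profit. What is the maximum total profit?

197

Sort by profit descending; place each in the latest free slot ≤ its deadline.
Profit order: A=88 D=85 I=66 B=55 J=49 F=31 H=30 E=28 G=24 C=21
Assign: A→slot 1, D→slot 2, I skipped, B skipped, J skipped, F skipped, H skipped, E skipped, G→slot 3, C skipped.
Slots: [1:A] [2:D] [3:G]
Profit = 88 + 85 + 24 = 197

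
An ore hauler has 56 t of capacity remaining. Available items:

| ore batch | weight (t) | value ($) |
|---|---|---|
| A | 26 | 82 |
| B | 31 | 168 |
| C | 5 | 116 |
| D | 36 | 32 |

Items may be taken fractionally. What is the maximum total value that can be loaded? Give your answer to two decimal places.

347.08

Sort by value per unit weight and fill in that order.
Order: C (116/5=23.20) > B (168/31=5.42) > A (82/26=3.15) > D (32/36=0.89)
Fill: take C (5 @ 116) → take B (31 @ 168) → take 20/26 of A → 63.08; 56/56 used.
Total value = 347.08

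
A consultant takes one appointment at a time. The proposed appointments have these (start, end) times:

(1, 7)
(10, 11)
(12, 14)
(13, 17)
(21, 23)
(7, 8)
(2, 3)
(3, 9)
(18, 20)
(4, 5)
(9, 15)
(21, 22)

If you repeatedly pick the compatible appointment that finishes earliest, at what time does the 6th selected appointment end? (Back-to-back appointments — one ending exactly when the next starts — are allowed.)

20

Sort by end time and greedily take each interval whose start is ≥ the last chosen end.
Sorted by end: (2,3)  (4,5)  (1,7)  (7,8)  (3,9)  (10,11)  (12,14)  (9,15)  (13,17)  (18,20)  (21,22)  (21,23)
take (2,3); take (4,5); take (7,8); take (10,11); take (12,14); skip (9,15); take (18,20); take (21,22).
Selected: (2,3) (4,5) (7,8) (10,11) (12,14) (18,20) (21,22)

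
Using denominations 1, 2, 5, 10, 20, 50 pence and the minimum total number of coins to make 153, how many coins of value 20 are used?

153 = 3×50 + 1×2 + 1×1
Count of 20: 0

0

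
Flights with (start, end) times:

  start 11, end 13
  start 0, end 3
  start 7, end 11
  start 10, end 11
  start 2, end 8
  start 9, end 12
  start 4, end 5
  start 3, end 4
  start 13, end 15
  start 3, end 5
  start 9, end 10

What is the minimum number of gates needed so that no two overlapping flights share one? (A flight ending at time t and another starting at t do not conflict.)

3

Count concurrent intervals with a sweep; the peak is the room count.
starts: [0, 2, 3, 3, 4, 7, 9, 9, 10, 11, 13]
ends:   [3, 4, 5, 5, 8, 10, 11, 11, 12, 13, 15]
s0→1 s2→2 e3→1 s3→2 s3→3  — peak 3.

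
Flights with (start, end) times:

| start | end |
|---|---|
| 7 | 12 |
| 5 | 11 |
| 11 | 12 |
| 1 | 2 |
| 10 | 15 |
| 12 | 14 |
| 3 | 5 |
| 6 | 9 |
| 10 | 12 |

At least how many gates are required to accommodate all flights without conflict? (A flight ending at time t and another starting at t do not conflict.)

4

The answer is the maximum number of intervals overlapping at any instant.
starts: [1, 3, 5, 6, 7, 10, 10, 11, 12]
ends:   [2, 5, 9, 11, 12, 12, 12, 14, 15]
s1→1 e2→0 s3→1 e5→0 s5→1 s6→2 s7→3 e9→2 s10→3 s10→4  — peak 4.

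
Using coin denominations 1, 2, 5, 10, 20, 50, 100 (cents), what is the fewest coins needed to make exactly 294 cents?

7

Greedy: take as many of the largest coin as possible, then repeat with the remainder.
294 = 2×100 + 1×50 + 2×20 + 2×2
Total coins = 2 + 1 + 2 + 2 = 7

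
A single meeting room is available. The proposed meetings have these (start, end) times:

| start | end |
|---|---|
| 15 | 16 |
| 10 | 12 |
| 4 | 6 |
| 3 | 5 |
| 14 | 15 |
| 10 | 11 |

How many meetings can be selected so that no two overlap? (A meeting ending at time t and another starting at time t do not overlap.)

4

Sorted by end: (3,5)  (4,6)  (10,11)  (10,12)  (14,15)  (15,16)
take (3,5); take (10,11); take (14,15); take (15,16).
Selected 4 meetings.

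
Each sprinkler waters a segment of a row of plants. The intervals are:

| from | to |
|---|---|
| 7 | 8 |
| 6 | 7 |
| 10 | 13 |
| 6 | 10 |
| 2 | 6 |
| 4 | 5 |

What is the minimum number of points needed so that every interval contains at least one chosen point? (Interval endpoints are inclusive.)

3

Process intervals by earliest right end; each time one isn't hit yet, stab at its right endpoint.
Sorted: [4,5] [2,6] [6,7] [7,8] [6,10] [10,13]
{[4,5],[2,6]} hit by 5; {[6,7],[7,8],[6,10]} hit by 7; {[10,13]} hit by 13.
Points: 5, 7, 13 (3 total).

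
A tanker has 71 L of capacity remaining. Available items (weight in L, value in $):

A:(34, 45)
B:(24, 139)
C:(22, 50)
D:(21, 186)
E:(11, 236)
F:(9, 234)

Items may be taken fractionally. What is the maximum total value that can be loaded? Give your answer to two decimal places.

808.64

Sort by value per unit weight and fill in that order.
Ratios (sorted): F 26.00, E 21.45, D 8.86, B 5.79, C 2.27, A 1.32
take F (9 @ 234); take E (11 @ 236); take D (21 @ 186); take B (24 @ 139); take 6/22 of C → 13.64. Capacity used 71/71.
Total value = 808.64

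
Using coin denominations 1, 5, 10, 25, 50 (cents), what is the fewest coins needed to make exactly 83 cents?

Use the largest denomination that fits, subtract, and repeat.
83 = 1×50 + 1×25 + 1×5 + 3×1
Total coins = 1 + 1 + 1 + 3 = 6

6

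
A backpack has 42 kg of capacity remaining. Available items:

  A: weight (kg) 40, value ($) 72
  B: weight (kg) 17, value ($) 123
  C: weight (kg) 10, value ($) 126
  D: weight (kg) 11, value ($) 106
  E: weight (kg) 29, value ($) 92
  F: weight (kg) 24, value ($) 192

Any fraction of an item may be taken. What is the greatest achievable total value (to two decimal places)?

Order: C (126/10=12.60) > D (106/11=9.64) > F (192/24=8.00) > B (123/17=7.24) > E (92/29=3.17) > A (72/40=1.80)
Fill: take C (10 @ 126) → take D (11 @ 106) → take 21/24 of F → 168.00; 42/42 used.
Total value = 400.00

400.00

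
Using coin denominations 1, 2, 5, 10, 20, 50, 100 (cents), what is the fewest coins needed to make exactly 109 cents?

Greedy: take as many of the largest coin as possible, then repeat with the remainder.
109 − 1×100→9 − 1×5→4 − 2×2→0
Total coins = 1 + 1 + 2 = 4

4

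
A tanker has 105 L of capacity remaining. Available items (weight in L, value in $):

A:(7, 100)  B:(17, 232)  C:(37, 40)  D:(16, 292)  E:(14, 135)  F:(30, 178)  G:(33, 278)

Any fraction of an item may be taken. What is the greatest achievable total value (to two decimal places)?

Ratios (sorted): D 18.25, A 14.29, B 13.65, E 9.64, G 8.42, F 5.93, C 1.08
take D (16 @ 292); take A (7 @ 100); take B (17 @ 232); take E (14 @ 135); take G (33 @ 278); take 18/30 of F → 106.80. Capacity used 105/105.
Total value = 1143.80

1143.80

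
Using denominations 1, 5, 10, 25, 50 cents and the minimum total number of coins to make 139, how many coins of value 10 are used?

1

139 = 2×50 + 1×25 + 1×10 + 4×1
Count of 10: 1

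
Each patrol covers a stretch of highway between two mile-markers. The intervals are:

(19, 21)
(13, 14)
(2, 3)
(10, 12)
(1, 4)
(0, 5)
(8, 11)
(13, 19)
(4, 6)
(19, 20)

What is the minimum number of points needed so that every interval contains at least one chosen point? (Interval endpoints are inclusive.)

Process intervals by earliest right end; each time one isn't hit yet, stab at its right endpoint.
Sorted: [2,3] [1,4] [0,5] [4,6] [8,11] [10,12] [13,14] [13,19] [19,20] [19,21]
{[2,3],[1,4],[0,5]} hit by 3; {[4,6]} hit by 6; {[8,11],[10,12]} hit by 11; {[13,14],[13,19]} hit by 14; {[19,20],[19,21]} hit by 20.
Points: 3, 6, 11, 14, 20 (5 total).

5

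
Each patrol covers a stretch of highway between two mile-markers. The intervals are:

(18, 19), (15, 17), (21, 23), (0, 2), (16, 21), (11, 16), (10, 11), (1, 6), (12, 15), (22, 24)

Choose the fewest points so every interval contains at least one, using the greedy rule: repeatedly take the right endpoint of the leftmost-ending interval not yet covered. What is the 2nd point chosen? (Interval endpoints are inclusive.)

By right end: [0,2]  [1,6]  [10,11]  [12,15]  [11,16]  [15,17]  [18,19]  [16,21]  [21,23]  [22,24]
[0,2] uncovered → point at 2; [10,11] uncovered → point at 11; [12,15] uncovered → point at 15; [18,19] uncovered → point at 19; [21,23] uncovered → point at 23.
Points: 2, 11, 15, 19, 23 (5 total).

11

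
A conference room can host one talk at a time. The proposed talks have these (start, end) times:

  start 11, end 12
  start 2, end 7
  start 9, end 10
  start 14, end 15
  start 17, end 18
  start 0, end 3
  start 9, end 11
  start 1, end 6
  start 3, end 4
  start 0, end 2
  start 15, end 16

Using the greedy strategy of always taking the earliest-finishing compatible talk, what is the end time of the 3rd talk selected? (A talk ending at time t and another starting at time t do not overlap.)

Sorted by end: (0,2)  (0,3)  (3,4)  (1,6)  (2,7)  (9,10)  (9,11)  (11,12)  (14,15)  (15,16)  (17,18)
take (0,2); take (3,4); take (9,10); take (11,12); take (14,15); take (15,16); take (17,18).
Selected: (0,2) (3,4) (9,10) (11,12) (14,15) (15,16) (17,18)

10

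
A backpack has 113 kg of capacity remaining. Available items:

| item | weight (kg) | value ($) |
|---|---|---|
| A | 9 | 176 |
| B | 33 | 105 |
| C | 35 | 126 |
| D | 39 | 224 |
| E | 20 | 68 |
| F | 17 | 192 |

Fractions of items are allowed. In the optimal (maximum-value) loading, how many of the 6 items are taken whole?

Greedy by value/weight ratio, highest first.
Order: A (176/9=19.56) > F (192/17=11.29) > D (224/39=5.74) > C (126/35=3.60) > E (68/20=3.40) > B (105/33=3.18)
Fill: take A (9 @ 176) → take F (17 @ 192) → take D (39 @ 224) → take C (35 @ 126) → take 13/20 of E → 44.20; 113/113 used.
4 item(s) taken whole; one partial (take 13/20 of E).

4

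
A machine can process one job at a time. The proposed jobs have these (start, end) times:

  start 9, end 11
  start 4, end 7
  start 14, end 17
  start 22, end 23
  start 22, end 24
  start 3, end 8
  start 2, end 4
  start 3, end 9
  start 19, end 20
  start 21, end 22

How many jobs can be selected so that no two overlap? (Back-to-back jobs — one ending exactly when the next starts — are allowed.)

7

Greedy by earliest finish: after sorting by end time, pick each interval compatible with the last pick.
Sorted by end: (2,4)  (4,7)  (3,8)  (3,9)  (9,11)  (14,17)  (19,20)  (21,22)  (22,23)  (22,24)
take (2,4); take (4,7); skip (3,8); take (9,11); take (14,17); take (19,20); take (21,22); take (22,23); skip (22,24).
Selected 7 jobs.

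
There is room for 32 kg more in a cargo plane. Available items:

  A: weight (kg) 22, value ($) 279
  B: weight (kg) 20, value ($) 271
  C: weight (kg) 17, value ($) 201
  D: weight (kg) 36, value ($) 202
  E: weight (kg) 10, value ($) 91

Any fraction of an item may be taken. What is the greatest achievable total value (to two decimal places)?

423.18

Greedy by value/weight ratio, highest first.
Order: B (271/20=13.55) > A (279/22=12.68) > C (201/17=11.82) > E (91/10=9.10) > D (202/36=5.61)
Fill: take B (20 @ 271) → take 12/22 of A → 152.18; 32/32 used.
Total value = 423.18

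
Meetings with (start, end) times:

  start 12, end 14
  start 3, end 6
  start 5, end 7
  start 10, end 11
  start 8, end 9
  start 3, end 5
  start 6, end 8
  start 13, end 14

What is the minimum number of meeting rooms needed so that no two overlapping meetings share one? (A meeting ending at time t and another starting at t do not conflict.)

2

Count concurrent intervals with a sweep; the peak is the room count.
Events (time:±→running): 3:+→1 3:+→2 … peak 2.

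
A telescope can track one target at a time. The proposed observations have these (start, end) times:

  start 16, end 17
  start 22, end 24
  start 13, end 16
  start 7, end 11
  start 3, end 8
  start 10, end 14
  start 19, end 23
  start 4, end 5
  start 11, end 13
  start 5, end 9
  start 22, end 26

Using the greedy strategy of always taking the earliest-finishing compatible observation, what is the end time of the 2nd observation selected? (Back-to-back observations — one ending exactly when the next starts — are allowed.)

9

Sort by end time and greedily take each interval whose start is ≥ the last chosen end.
By end time: (4,5), (3,8), (5,9), (7,11), (11,13), (10,14), (13,16), (16,17), (19,23), (22,24), (22,26).
Pick (4,5); next start ≥ 5 → (5,9); next start ≥ 9 → (11,13); next start ≥ 13 → (13,16); next start ≥ 16 → (16,17); next start ≥ 17 → (19,23).
Selected: (4,5) (5,9) (11,13) (13,16) (16,17) (19,23)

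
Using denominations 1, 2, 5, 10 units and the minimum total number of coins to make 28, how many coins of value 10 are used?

Greedy: take as many of the largest coin as possible, then repeat with the remainder.
28 − 2×10→8 − 1×5→3 − 1×2→1 − 1×1→0
Count of 10: 2

2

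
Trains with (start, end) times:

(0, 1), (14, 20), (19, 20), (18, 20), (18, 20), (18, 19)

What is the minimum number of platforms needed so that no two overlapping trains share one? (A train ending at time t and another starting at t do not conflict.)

starts: [0, 14, 18, 18, 18, 19]
ends:   [1, 19, 20, 20, 20, 20]
s0→1 e1→0 s14→1 s18→2 s18→3 s18→4  — peak 4.

4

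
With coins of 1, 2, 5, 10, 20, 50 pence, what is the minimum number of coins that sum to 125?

125 = 2×50 + 1×20 + 1×5
Total coins = 2 + 1 + 1 = 4

4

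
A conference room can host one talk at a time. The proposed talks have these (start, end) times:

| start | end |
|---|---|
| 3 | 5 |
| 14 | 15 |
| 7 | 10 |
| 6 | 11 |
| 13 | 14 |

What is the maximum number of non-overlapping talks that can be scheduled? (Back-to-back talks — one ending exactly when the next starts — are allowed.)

4

By end time: (3,5), (7,10), (6,11), (13,14), (14,15).
Pick (3,5); next start ≥ 5 → (7,10); next start ≥ 10 → (13,14); next start ≥ 14 → (14,15).
Selected 4 talks.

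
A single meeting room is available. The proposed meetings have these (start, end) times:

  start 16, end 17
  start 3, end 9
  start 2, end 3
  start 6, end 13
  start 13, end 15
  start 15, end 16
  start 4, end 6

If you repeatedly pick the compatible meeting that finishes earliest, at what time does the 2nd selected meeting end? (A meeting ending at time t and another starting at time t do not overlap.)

6

By end time: (2,3), (4,6), (3,9), (6,13), (13,15), (15,16), (16,17).
Pick (2,3); next start ≥ 3 → (4,6); next start ≥ 6 → (6,13); next start ≥ 13 → (13,15); next start ≥ 15 → (15,16); next start ≥ 16 → (16,17).
Selected: (2,3) (4,6) (6,13) (13,15) (15,16) (16,17)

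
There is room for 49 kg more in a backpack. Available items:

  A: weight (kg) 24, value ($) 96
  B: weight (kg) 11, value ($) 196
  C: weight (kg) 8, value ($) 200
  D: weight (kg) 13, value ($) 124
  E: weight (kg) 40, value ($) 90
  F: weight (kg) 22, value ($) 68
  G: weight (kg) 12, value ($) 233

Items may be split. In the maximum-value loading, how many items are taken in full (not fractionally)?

4

Ratios (sorted): C 25.00, G 19.42, B 17.82, D 9.54, A 4.00, F 3.09, E 2.25
take C (8 @ 200); take G (12 @ 233); take B (11 @ 196); take D (13 @ 124); take 5/24 of A → 20.00. Capacity used 49/49.
4 item(s) taken whole; one partial (take 5/24 of A).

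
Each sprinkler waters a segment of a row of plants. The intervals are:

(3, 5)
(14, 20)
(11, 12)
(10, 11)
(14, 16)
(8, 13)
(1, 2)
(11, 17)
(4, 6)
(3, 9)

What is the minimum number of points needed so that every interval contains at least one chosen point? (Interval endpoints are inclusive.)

By right end: [1,2]  [3,5]  [4,6]  [3,9]  [10,11]  [11,12]  [8,13]  [14,16]  [11,17]  [14,20]
[1,2] uncovered → point at 2; [3,5] uncovered → point at 5; [10,11] uncovered → point at 11; [14,16] uncovered → point at 16.
Points: 2, 5, 11, 16 (4 total).

4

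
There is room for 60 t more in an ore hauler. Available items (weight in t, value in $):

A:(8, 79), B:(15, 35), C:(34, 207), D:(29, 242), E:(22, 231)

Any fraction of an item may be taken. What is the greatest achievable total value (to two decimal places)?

Ratios (sorted): E 10.50, A 9.88, D 8.34, C 6.09, B 2.33
take E (22 @ 231); take A (8 @ 79); take D (29 @ 242); take 1/34 of C → 6.09. Capacity used 60/60.
Total value = 558.09

558.09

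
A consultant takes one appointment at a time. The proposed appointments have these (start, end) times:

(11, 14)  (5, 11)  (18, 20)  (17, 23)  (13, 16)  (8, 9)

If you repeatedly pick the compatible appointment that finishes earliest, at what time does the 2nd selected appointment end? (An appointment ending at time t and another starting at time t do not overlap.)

Sort by end time and greedily take each interval whose start is ≥ the last chosen end.
By end time: (8,9), (5,11), (11,14), (13,16), (18,20), (17,23).
Pick (8,9); next start ≥ 9 → (11,14); next start ≥ 14 → (18,20).
Selected: (8,9) (11,14) (18,20)

14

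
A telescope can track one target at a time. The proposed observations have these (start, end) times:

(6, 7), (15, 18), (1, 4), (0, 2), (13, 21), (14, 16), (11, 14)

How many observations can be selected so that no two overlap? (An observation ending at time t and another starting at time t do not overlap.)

Sorted by end: (0,2)  (1,4)  (6,7)  (11,14)  (14,16)  (15,18)  (13,21)
take (0,2); skip (1,4); take (6,7); take (11,14); take (14,16); skip (15,18).
Selected 4 observations.

4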